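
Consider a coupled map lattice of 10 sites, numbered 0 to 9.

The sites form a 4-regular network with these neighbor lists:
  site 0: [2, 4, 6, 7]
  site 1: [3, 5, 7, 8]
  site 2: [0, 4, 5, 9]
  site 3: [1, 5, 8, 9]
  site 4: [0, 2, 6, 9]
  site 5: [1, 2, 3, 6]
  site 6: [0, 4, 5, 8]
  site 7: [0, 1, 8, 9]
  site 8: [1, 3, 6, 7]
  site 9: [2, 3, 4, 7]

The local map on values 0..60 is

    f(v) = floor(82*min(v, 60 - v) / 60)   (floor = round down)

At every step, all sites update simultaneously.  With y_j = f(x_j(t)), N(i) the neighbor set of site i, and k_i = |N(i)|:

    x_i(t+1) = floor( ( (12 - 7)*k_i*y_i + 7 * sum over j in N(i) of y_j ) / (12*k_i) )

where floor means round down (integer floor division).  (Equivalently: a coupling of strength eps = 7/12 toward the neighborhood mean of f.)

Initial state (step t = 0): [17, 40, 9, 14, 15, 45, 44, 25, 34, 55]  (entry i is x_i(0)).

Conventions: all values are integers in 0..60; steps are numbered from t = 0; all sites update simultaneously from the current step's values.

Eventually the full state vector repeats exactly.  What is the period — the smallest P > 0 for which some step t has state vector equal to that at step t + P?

Simulating step by step:
t=0: [17, 40, 9, 14, 15, 45, 44, 25, 34, 55]
t=1: [22, 27, 15, 20, 17, 19, 23, 27, 29, 14]
t=2: [28, 33, 22, 28, 24, 27, 29, 33, 35, 23]
t=3: [35, 36, 32, 35, 33, 35, 36, 35, 35, 32]
t=4: [34, 33, 36, 34, 35, 34, 33, 34, 33, 36]
t=5: [34, 35, 33, 34, 33, 34, 35, 34, 35, 33]
t=6: [35, 34, 35, 34, 35, 34, 34, 34, 34, 35]
t=7: [34, 35, 34, 34, 34, 34, 34, 34, 35, 34]
t=8: [35, 34, 35, 34, 35, 34, 34, 34, 34, 35]

Answer: 2
Key observation: The state at step 6, [35, 34, 35, 34, 35, 34, 34, 34, 34, 35], reappears at step 8 — and no state repeats earlier — so the cycle the system enters has period 2.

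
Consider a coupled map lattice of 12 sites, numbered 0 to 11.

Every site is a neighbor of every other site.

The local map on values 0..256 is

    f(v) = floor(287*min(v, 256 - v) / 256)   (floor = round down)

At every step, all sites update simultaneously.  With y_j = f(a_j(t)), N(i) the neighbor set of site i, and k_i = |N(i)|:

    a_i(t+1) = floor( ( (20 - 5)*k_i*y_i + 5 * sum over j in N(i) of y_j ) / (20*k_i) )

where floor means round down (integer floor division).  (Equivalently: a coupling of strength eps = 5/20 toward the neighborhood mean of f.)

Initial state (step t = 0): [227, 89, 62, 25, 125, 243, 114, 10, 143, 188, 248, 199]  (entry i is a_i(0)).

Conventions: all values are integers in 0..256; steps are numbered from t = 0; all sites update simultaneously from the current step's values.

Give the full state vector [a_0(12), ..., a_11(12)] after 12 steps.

Simulating step by step:
t=0: [227, 89, 62, 25, 125, 243, 114, 10, 143, 188, 248, 199]
t=1: [41, 90, 68, 38, 119, 28, 110, 26, 109, 73, 23, 63]
t=2: [52, 92, 75, 50, 116, 42, 109, 41, 108, 78, 38, 70]
t=3: [64, 97, 83, 62, 116, 56, 110, 54, 110, 85, 52, 78]
t=4: [76, 103, 92, 74, 119, 69, 113, 68, 113, 93, 66, 87]
t=5: [89, 110, 102, 86, 123, 83, 118, 82, 118, 102, 80, 97]
t=6: [102, 119, 113, 100, 129, 97, 126, 96, 126, 113, 94, 108]
t=7: [116, 130, 125, 115, 136, 112, 136, 111, 136, 125, 109, 121]
t=8: [130, 138, 137, 129, 133, 126, 133, 126, 133, 137, 124, 134]
t=9: [140, 133, 134, 140, 137, 140, 137, 140, 137, 134, 138, 136]
t=10: [130, 135, 135, 130, 132, 130, 132, 130, 132, 135, 132, 133]
t=11: [140, 135, 135, 140, 138, 140, 138, 140, 138, 135, 138, 137]
t=12: [130, 134, 134, 130, 132, 130, 132, 130, 132, 134, 132, 132]

Answer: [130, 134, 134, 130, 132, 130, 132, 130, 132, 134, 132, 132]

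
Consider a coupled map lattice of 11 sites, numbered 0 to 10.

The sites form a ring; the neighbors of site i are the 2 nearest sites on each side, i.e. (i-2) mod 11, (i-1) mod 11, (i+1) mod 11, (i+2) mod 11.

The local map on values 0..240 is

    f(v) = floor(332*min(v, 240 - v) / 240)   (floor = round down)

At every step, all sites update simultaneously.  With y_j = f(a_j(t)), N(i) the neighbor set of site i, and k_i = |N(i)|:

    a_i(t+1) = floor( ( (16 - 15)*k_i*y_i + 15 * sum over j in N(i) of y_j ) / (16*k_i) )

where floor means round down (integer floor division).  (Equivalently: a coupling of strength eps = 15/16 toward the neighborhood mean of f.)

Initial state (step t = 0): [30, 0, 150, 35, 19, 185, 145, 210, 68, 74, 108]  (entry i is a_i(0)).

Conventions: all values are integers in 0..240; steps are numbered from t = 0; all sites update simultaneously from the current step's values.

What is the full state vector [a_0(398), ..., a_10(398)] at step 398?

Answer: [110, 110, 110, 110, 110, 110, 110, 110, 110, 110, 110]
Key observation: The state at step 29, [152, 152, 152, 152, 152, 152, 152, 152, 152, 152, 152], reappears at step 39: the system is in a cycle of period 10 from step 29 on.  Therefore the state at step 398 equals the state at step 29 + ((398 - 29) mod 10) = 38, which is [110, 110, 110, 110, 110, 110, 110, 110, 110, 110, 110].

Derivation:
t=0: [30, 0, 150, 35, 19, 185, 145, 210, 68, 74, 108]
t=1: [90, 84, 34, 55, 90, 62, 63, 97, 105, 82, 64]
t=2: [93, 85, 106, 91, 76, 103, 119, 109, 107, 122, 122]
t=3: [146, 139, 120, 127, 141, 136, 137, 153, 159, 148, 140]
t=4: [141, 146, 141, 146, 150, 138, 128, 130, 130, 125, 127]
t=5: [144, 138, 130, 132, 139, 140, 142, 151, 155, 149, 144]
t=6: [137, 141, 140, 142, 143, 136, 129, 128, 128, 125, 128]
t=7: [146, 141, 136, 137, 141, 143, 146, 152, 154, 151, 148]
t=8: [132, 135, 136, 137, 137, 132, 127, 125, 124, 123, 126]
t=9: [151, 147, 144, 144, 147, 149, 152, 156, 158, 156, 153]
t=10: [123, 126, 128, 128, 127, 124, 120, 118, 117, 117, 120]
t=11: [159, 158, 156, 156, 158, 159, 160, 162, 163, 162, 160]
t=12: [111, 113, 113, 113, 113, 111, 109, 108, 108, 108, 109]
t=13: [152, 153, 155, 155, 153, 152, 151, 150, 149, 150, 151]
t=14: [121, 119, 119, 119, 119, 121, 122, 123, 123, 123, 122]
t=15: [163, 163, 164, 164, 163, 163, 162, 162, 161, 162, 162]
t=16: [106, 105, 105, 105, 105, 106, 107, 107, 107, 107, 107]
t=17: [146, 145, 145, 145, 145, 146, 146, 147, 148, 147, 146]
t=18: [130, 130, 130, 130, 130, 130, 129, 128, 128, 128, 129]
t=19: [152, 152, 152, 152, 152, 152, 153, 153, 153, 153, 153]
t=20: [120, 120, 121, 121, 120, 120, 120, 120, 120, 120, 120]
t=21: [165, 165, 165, 165, 165, 165, 166, 166, 166, 166, 166]
t=22: [102, 102, 103, 103, 102, 102, 102, 102, 102, 102, 102]
t=23: [141, 141, 141, 141, 141, 141, 141, 141, 141, 141, 141]
t=24: [136, 136, 136, 136, 136, 136, 136, 136, 136, 136, 136]
t=25: [143, 143, 143, 143, 143, 143, 143, 143, 143, 143, 143]
t=26: [134, 134, 134, 134, 134, 134, 134, 134, 134, 134, 134]
t=27: [146, 146, 146, 146, 146, 146, 146, 146, 146, 146, 146]
t=28: [130, 130, 130, 130, 130, 130, 130, 130, 130, 130, 130]
t=29: [152, 152, 152, 152, 152, 152, 152, 152, 152, 152, 152]
t=30: [121, 121, 121, 121, 121, 121, 121, 121, 121, 121, 121]
t=31: [164, 164, 164, 164, 164, 164, 164, 164, 164, 164, 164]
t=32: [105, 105, 105, 105, 105, 105, 105, 105, 105, 105, 105]
t=33: [145, 145, 145, 145, 145, 145, 145, 145, 145, 145, 145]
t=34: [131, 131, 131, 131, 131, 131, 131, 131, 131, 131, 131]
t=35: [150, 150, 150, 150, 150, 150, 150, 150, 150, 150, 150]
t=36: [124, 124, 124, 124, 124, 124, 124, 124, 124, 124, 124]
t=37: [160, 160, 160, 160, 160, 160, 160, 160, 160, 160, 160]
t=38: [110, 110, 110, 110, 110, 110, 110, 110, 110, 110, 110]
t=39: [152, 152, 152, 152, 152, 152, 152, 152, 152, 152, 152]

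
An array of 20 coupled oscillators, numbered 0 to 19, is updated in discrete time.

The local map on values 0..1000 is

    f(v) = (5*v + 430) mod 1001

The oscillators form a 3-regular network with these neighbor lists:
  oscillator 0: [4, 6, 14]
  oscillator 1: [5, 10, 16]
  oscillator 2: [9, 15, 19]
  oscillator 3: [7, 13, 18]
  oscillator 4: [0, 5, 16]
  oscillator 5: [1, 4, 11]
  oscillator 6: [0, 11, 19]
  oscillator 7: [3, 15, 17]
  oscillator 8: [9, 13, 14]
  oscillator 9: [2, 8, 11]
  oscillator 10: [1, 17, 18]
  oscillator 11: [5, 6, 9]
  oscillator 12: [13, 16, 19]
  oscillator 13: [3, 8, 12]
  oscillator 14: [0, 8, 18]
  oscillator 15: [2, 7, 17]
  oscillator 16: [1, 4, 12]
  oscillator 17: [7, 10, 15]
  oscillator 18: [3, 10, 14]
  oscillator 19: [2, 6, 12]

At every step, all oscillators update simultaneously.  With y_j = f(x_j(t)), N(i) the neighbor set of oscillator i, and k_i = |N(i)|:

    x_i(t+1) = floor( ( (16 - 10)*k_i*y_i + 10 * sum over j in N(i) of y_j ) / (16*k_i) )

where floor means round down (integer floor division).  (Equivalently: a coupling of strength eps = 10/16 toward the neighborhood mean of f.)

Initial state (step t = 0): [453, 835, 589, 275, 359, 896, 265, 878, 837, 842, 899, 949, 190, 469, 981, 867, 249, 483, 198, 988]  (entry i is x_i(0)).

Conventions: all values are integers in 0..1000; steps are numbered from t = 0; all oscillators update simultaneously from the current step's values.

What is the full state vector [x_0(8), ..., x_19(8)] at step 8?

Simulating step by step:
t=0: [453, 835, 589, 275, 359, 896, 265, 878, 837, 842, 899, 949, 190, 469, 981, 867, 249, 483, 198, 988]
t=1: [532, 746, 506, 719, 557, 546, 538, 807, 591, 478, 733, 542, 519, 663, 482, 708, 503, 836, 585, 450]
t=2: [275, 306, 872, 331, 326, 164, 231, 504, 642, 614, 266, 278, 500, 366, 485, 784, 434, 543, 329, 482]
t=3: [612, 694, 644, 297, 365, 475, 731, 474, 573, 653, 529, 584, 700, 440, 635, 520, 629, 480, 380, 793]
t=4: [377, 637, 473, 708, 482, 613, 285, 667, 509, 527, 454, 458, 679, 679, 456, 483, 647, 497, 453, 491]
t=5: [617, 615, 669, 837, 619, 636, 719, 853, 696, 540, 723, 562, 801, 883, 677, 830, 721, 822, 754, 845]
t=6: [474, 329, 571, 589, 435, 490, 299, 618, 710, 446, 272, 246, 478, 721, 640, 632, 314, 473, 378, 499]
t=7: [748, 582, 557, 319, 783, 607, 842, 558, 640, 646, 542, 759, 713, 463, 671, 551, 685, 691, 491, 767]
t=8: [428, 428, 308, 392, 436, 360, 373, 307, 689, 467, 489, 448, 758, 620, 642, 341, 667, 442, 527, 481]

Answer: [428, 428, 308, 392, 436, 360, 373, 307, 689, 467, 489, 448, 758, 620, 642, 341, 667, 442, 527, 481]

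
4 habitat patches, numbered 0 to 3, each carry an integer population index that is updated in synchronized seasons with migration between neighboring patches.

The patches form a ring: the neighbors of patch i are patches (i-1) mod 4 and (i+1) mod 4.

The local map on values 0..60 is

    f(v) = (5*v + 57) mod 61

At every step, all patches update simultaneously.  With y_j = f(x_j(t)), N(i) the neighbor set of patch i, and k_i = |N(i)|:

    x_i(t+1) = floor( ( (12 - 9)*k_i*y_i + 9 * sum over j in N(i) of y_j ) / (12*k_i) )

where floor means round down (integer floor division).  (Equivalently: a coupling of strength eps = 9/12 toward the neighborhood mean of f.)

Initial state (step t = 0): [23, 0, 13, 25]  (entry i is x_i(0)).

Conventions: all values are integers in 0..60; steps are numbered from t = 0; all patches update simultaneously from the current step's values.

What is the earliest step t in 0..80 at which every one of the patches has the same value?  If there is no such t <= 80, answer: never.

Simulating step by step:
t=0: [23, 0, 13, 25]  (not all equal)
t=1: [56, 33, 43, 33]  (not all equal)
t=2: [37, 32, 36, 32]  (not all equal)
t=3: [40, 50, 39, 50]  (not all equal)
t=4: [4, 8, 3, 8]  (not all equal)
t=5: [31, 19, 29, 19]  (not all equal)
t=6: [29, 25, 27, 25]  (not all equal)
t=7: [49, 25, 47, 25]  (not all equal)
t=8: [59, 54, 57, 54]  (not all equal)
t=9: [28, 37, 25, 37]  (not all equal)
t=10: [47, 42, 59, 42]  (not all equal)
t=11: [29, 41, 29, 41]  (not all equal)
t=12: [18, 18, 18, 18]  (all equal)

Answer: 12
Key observation: Synchronization is absorbing here: once all patches are equal they stay equal, and step 12 is the first all-equal step.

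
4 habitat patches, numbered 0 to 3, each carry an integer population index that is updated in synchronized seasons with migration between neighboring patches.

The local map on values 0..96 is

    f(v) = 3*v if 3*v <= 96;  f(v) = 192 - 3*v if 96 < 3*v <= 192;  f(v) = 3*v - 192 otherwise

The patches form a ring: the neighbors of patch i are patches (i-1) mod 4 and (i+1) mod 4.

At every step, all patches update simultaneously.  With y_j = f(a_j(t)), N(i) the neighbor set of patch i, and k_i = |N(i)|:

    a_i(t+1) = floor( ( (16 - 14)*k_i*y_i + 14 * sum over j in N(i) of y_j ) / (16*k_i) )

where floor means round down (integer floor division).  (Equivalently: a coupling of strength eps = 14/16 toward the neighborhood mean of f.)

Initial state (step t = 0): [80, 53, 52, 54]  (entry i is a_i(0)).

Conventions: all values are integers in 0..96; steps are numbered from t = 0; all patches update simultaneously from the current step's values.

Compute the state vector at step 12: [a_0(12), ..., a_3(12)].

Simulating step by step:
t=0: [80, 53, 52, 54]
t=1: [33, 40, 32, 40]
t=2: [74, 91, 75, 91]
t=3: [74, 37, 75, 37]
t=4: [74, 37, 75, 37]
t=5: [74, 37, 75, 37]
t=6: [74, 37, 75, 37]
t=7: [74, 37, 75, 37]
t=8: [74, 37, 75, 37]
t=9: [74, 37, 75, 37]
t=10: [74, 37, 75, 37]
t=11: [74, 37, 75, 37]
t=12: [74, 37, 75, 37]

Answer: [74, 37, 75, 37]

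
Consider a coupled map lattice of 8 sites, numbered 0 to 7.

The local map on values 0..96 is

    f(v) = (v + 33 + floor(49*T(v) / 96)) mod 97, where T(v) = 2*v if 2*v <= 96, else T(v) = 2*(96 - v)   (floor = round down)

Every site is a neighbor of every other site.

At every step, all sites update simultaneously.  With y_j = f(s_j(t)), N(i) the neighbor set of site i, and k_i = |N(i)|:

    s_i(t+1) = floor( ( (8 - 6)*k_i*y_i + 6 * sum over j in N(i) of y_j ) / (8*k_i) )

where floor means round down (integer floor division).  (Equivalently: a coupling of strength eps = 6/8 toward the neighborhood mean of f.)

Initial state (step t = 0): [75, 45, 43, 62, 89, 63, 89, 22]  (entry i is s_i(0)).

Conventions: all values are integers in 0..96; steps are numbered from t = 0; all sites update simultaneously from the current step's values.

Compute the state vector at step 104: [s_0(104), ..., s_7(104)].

Simulating step by step:
t=0: [75, 45, 43, 62, 89, 63, 89, 22]
t=1: [35, 34, 33, 35, 35, 35, 35, 41]
t=2: [6, 6, 6, 6, 6, 6, 6, 8]
t=3: [45, 45, 45, 45, 45, 45, 45, 46]
t=4: [26, 26, 26, 26, 26, 26, 26, 26]
t=5: [85, 85, 85, 85, 85, 85, 85, 85]
t=6: [32, 32, 32, 32, 32, 32, 32, 32]
t=7: [0, 0, 0, 0, 0, 0, 0, 0]
t=8: [33, 33, 33, 33, 33, 33, 33, 33]
t=9: [2, 2, 2, 2, 2, 2, 2, 2]
t=10: [37, 37, 37, 37, 37, 37, 37, 37]
t=11: [10, 10, 10, 10, 10, 10, 10, 10]
t=12: [53, 53, 53, 53, 53, 53, 53, 53]
t=13: [32, 32, 32, 32, 32, 32, 32, 32]

Answer: [32, 32, 32, 32, 32, 32, 32, 32]
Key observation: The state at step 6, [32, 32, 32, 32, 32, 32, 32, 32], reappears at step 13: the system is in a cycle of period 7 from step 6 on.  Therefore the state at step 104 equals the state at step 6 + ((104 - 6) mod 7) = 6, which is [32, 32, 32, 32, 32, 32, 32, 32].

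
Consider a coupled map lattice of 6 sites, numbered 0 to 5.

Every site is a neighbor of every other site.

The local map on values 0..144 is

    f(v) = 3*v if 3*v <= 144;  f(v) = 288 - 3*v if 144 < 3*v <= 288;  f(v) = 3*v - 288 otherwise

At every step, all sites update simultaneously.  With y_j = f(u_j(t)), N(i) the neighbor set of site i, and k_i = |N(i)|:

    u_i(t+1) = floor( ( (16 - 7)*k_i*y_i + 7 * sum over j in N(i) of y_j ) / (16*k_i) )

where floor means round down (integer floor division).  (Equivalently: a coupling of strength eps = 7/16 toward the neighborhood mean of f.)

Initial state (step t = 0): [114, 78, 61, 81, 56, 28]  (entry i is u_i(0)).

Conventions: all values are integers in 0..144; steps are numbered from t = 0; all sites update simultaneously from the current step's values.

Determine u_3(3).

Answer: u_3(3) = 69

Derivation:
t=0: [114, 78, 61, 81, 56, 28]
t=1: [66, 66, 90, 61, 97, 80]
t=2: [73, 73, 39, 80, 32, 53]
t=3: [78, 78, 101, 69, 91, 107]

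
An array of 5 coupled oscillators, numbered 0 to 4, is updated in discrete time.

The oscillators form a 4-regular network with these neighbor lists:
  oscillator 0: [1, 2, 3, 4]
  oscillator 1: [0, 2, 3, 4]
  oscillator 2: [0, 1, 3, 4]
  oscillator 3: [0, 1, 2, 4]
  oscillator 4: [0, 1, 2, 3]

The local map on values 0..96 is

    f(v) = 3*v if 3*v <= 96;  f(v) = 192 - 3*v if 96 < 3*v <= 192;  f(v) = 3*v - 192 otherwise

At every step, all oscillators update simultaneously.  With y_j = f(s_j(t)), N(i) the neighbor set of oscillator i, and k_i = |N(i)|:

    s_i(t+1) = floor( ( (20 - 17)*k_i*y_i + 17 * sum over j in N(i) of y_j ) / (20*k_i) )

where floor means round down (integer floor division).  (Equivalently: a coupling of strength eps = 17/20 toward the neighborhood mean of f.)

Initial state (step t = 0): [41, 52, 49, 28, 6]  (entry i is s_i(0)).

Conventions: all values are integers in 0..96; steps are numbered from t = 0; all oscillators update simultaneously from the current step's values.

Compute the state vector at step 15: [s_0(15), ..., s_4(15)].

Simulating step by step:
t=0: [41, 52, 49, 28, 6]
t=1: [49, 51, 50, 48, 52]
t=2: [41, 42, 42, 41, 42]
t=3: [67, 67, 67, 67, 67]
t=4: [9, 9, 9, 9, 9]
t=5: [27, 27, 27, 27, 27]
t=6: [81, 81, 81, 81, 81]
t=7: [51, 51, 51, 51, 51]
t=8: [39, 39, 39, 39, 39]
t=9: [75, 75, 75, 75, 75]
t=10: [33, 33, 33, 33, 33]
t=11: [93, 93, 93, 93, 93]
t=12: [87, 87, 87, 87, 87]
t=13: [69, 69, 69, 69, 69]
t=14: [15, 15, 15, 15, 15]
t=15: [45, 45, 45, 45, 45]

Answer: [45, 45, 45, 45, 45]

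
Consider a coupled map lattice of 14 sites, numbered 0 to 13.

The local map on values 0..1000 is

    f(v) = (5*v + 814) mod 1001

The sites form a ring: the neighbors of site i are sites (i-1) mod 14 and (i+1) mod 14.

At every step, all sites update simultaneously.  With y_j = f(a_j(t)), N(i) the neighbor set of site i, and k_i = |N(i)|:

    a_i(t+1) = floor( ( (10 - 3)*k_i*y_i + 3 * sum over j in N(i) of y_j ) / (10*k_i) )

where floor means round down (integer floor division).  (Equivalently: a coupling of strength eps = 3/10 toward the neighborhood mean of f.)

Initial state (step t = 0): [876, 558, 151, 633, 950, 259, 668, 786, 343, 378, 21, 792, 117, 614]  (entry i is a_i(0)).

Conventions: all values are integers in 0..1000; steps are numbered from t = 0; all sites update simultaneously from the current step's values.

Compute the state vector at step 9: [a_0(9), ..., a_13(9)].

Answer: [706, 367, 629, 721, 639, 742, 364, 291, 159, 497, 633, 418, 360, 516]

Derivation:
t=0: [876, 558, 151, 633, 950, 259, 668, 786, 343, 378, 21, 792, 117, 614]
t=1: [354, 534, 634, 852, 553, 181, 232, 619, 585, 708, 864, 736, 526, 704]
t=2: [529, 571, 769, 281, 521, 734, 924, 890, 703, 374, 216, 428, 431, 384]
t=3: [528, 632, 590, 312, 395, 462, 411, 294, 368, 660, 870, 945, 929, 725]
t=4: [526, 861, 734, 492, 624, 332, 667, 425, 515, 198, 207, 465, 463, 440]
t=5: [327, 217, 393, 401, 763, 491, 312, 735, 531, 747, 734, 241, 110, 92]
t=6: [488, 812, 801, 782, 599, 335, 373, 465, 480, 523, 420, 138, 297, 312]
t=7: [362, 768, 809, 747, 745, 563, 567, 228, 232, 466, 777, 533, 339, 342]
t=8: [611, 676, 777, 590, 550, 615, 689, 909, 845, 348, 579, 513, 504, 534]
t=9: [706, 367, 629, 721, 639, 742, 364, 291, 159, 497, 633, 418, 360, 516]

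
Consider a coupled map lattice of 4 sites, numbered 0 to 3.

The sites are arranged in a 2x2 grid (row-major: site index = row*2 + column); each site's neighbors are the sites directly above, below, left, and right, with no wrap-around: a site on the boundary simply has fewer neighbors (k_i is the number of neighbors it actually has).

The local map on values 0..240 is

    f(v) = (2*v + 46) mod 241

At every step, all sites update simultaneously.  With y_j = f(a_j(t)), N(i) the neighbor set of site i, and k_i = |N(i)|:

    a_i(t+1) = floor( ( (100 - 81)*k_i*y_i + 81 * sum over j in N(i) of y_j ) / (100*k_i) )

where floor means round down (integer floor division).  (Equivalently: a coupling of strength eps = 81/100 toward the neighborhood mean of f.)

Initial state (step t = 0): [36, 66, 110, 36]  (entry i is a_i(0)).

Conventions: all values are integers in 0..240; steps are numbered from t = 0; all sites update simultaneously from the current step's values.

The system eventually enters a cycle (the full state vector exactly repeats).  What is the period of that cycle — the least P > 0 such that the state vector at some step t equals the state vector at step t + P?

Simulating step by step:
t=0: [36, 66, 110, 36]
t=1: [104, 129, 100, 104]
t=2: [30, 22, 11, 30]
t=3: [84, 102, 98, 84]
t=4: [44, 175, 173, 44]
t=5: [149, 137, 137, 149]
t=6: [83, 98, 98, 83]
t=7: [41, 171, 171, 41]
t=8: [143, 131, 131, 143]
t=9: [71, 86, 86, 71]
t=10: [212, 193, 193, 212]
t=11: [198, 221, 221, 198]
t=12: [43, 163, 163, 43]
t=13: [131, 131, 131, 131]
t=14: [67, 67, 67, 67]
t=15: [180, 180, 180, 180]
t=16: [165, 165, 165, 165]
t=17: [135, 135, 135, 135]
t=18: [75, 75, 75, 75]
t=19: [196, 196, 196, 196]
t=20: [197, 197, 197, 197]
t=21: [199, 199, 199, 199]
t=22: [203, 203, 203, 203]
t=23: [211, 211, 211, 211]
t=24: [227, 227, 227, 227]
t=25: [18, 18, 18, 18]
t=26: [82, 82, 82, 82]
t=27: [210, 210, 210, 210]
t=28: [225, 225, 225, 225]
t=29: [14, 14, 14, 14]
t=30: [74, 74, 74, 74]
t=31: [194, 194, 194, 194]
t=32: [193, 193, 193, 193]
t=33: [191, 191, 191, 191]
t=34: [187, 187, 187, 187]
t=35: [179, 179, 179, 179]
t=36: [163, 163, 163, 163]
t=37: [131, 131, 131, 131]

Answer: 24
Key observation: The state at step 13, [131, 131, 131, 131], reappears at step 37 — and no state repeats earlier — so the cycle the system enters has period 24.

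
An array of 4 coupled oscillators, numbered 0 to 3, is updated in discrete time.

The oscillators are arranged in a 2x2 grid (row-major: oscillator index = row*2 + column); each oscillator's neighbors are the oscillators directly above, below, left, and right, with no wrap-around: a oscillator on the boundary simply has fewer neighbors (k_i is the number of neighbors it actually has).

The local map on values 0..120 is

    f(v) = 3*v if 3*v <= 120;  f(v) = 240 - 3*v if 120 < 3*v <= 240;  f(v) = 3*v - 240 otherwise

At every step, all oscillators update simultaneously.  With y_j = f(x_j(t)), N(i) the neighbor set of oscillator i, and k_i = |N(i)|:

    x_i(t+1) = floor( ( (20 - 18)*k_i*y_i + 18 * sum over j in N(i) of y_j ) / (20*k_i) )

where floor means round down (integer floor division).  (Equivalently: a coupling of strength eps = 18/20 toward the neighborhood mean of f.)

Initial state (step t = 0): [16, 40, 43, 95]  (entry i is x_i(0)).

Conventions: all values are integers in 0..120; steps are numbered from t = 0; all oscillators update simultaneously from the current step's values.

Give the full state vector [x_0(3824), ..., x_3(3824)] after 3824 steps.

Simulating step by step:
t=0: [16, 40, 43, 95]
t=1: [108, 53, 52, 108]
t=2: [82, 83, 84, 82]
t=3: [10, 6, 6, 10]
t=4: [19, 28, 28, 19]
t=5: [81, 59, 59, 81]
t=6: [57, 9, 9, 57]
t=7: [31, 64, 64, 31]
t=8: [52, 88, 88, 52]
t=9: [30, 78, 78, 30]
t=10: [14, 81, 81, 14]
t=11: [6, 38, 38, 6]
t=12: [104, 27, 27, 104]
t=13: [80, 72, 72, 80]
t=14: [21, 2, 2, 21]
t=15: [11, 57, 57, 11]
t=16: [65, 36, 36, 65]
t=17: [101, 51, 51, 101]
t=18: [84, 65, 65, 84]
t=19: [41, 15, 15, 41]
t=20: [52, 109, 109, 52]
t=21: [86, 84, 84, 86]
t=22: [12, 17, 17, 12]
t=23: [49, 37, 37, 49]
t=24: [109, 94, 94, 109]
t=25: [46, 82, 82, 46]
t=26: [15, 92, 92, 15]
t=27: [36, 44, 44, 36]
t=28: [108, 108, 108, 108]
t=29: [84, 84, 84, 84]
t=30: [12, 12, 12, 12]
t=31: [36, 36, 36, 36]
t=32: [108, 108, 108, 108]

Answer: [108, 108, 108, 108]
Key observation: The state at step 28, [108, 108, 108, 108], reappears at step 32: the system is in a cycle of period 4 from step 28 on.  Therefore the state at step 3824 equals the state at step 28 + ((3824 - 28) mod 4) = 28, which is [108, 108, 108, 108].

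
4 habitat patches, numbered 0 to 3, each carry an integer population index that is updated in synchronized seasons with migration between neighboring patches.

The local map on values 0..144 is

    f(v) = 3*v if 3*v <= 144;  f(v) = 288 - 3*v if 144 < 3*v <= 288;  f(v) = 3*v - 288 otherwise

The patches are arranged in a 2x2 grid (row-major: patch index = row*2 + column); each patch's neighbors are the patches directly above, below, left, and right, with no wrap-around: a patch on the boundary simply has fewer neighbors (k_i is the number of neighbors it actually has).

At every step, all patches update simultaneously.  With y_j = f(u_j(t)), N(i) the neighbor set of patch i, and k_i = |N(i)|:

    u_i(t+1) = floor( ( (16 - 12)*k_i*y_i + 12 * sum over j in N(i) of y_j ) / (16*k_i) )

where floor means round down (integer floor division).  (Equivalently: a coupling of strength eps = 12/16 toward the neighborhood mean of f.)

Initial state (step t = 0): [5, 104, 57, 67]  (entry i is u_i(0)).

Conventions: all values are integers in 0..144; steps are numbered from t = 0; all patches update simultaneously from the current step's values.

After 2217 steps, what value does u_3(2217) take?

Simulating step by step:
t=0: [5, 104, 57, 67]
t=1: [56, 44, 67, 74]
t=2: [112, 102, 91, 98]
t=3: [24, 24, 24, 13]
t=4: [72, 59, 59, 63]
t=5: [101, 91, 91, 108]
t=6: [15, 22, 22, 20]
t=7: [60, 55, 55, 64]
t=8: [119, 107, 107, 116]
t=9: [42, 56, 56, 39]
t=10: [121, 121, 121, 119]
t=11: [75, 72, 72, 73]
t=12: [69, 67, 67, 71]
t=13: [85, 80, 80, 84]
t=14: [44, 37, 37, 45]
t=15: [116, 127, 127, 117]
t=16: [84, 69, 69, 85]
t=17: [69, 46, 46, 69]
t=18: [123, 95, 95, 123]
t=19: [22, 61, 61, 22]
t=20: [95, 75, 75, 95]
t=21: [48, 18, 18, 48]
t=22: [76, 121, 121, 76]
t=23: [71, 63, 63, 71]
t=24: [93, 81, 81, 93]
t=25: [36, 18, 18, 36]
t=26: [67, 94, 94, 67]
t=27: [26, 66, 66, 26]
t=28: [87, 81, 81, 87]
t=29: [40, 31, 31, 40]
t=30: [99, 113, 113, 99]
t=31: [40, 19, 19, 40]
t=32: [72, 104, 104, 72]
t=33: [36, 60, 60, 36]
t=34: [108, 108, 108, 108]
t=35: [36, 36, 36, 36]
t=36: [108, 108, 108, 108]

Answer: u_3(2217) = 36
Key observation: The state at step 34, [108, 108, 108, 108], reappears at step 36: the system is in a cycle of period 2 from step 34 on.  Therefore the state at step 2217 equals the state at step 34 + ((2217 - 34) mod 2) = 35, which is [36, 36, 36, 36].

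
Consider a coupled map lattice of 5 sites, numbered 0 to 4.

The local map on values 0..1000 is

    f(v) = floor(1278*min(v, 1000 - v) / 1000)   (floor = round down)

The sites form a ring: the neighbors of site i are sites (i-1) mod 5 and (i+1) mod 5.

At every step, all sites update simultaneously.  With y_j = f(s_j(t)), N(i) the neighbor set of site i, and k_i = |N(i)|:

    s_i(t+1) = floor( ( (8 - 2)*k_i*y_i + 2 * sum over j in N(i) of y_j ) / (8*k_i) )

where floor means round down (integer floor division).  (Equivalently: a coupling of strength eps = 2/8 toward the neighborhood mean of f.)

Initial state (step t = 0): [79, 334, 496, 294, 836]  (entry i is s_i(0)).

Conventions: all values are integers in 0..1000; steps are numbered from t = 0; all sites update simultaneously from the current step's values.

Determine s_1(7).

Simulating step by step:
t=0: [79, 334, 496, 294, 836]
t=1: [154, 411, 574, 386, 216]
t=2: [247, 486, 535, 472, 293]
t=3: [360, 579, 598, 573, 395]
t=4: [475, 525, 520, 535, 503]
t=5: [610, 607, 609, 601, 626]
t=6: [495, 501, 500, 503, 483]
t=7: [630, 636, 638, 633, 621]

Answer: s_1(7) = 636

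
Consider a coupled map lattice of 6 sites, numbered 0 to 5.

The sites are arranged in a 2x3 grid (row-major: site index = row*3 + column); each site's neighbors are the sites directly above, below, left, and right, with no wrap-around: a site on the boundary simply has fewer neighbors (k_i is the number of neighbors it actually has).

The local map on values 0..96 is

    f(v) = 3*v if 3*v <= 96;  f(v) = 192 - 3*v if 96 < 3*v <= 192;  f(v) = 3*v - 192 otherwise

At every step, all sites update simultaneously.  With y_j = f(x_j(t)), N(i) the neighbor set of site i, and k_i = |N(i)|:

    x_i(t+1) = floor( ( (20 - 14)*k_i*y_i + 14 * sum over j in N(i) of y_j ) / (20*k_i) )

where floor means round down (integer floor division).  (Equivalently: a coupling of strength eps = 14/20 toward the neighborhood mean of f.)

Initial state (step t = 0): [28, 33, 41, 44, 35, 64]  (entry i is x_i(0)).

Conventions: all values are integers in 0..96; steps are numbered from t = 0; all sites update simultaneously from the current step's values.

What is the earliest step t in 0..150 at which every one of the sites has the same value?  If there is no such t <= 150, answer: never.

Simulating step by step:
t=0: [28, 33, 41, 44, 35, 64]  (not all equal)
t=1: [78, 83, 53, 77, 61, 54]  (not all equal)
t=2: [46, 36, 40, 29, 32, 23]  (not all equal)
t=3: [76, 77, 75, 78, 84, 79]  (not all equal)
t=4: [39, 41, 39, 46, 47, 46]  (not all equal)
t=5: [65, 67, 65, 60, 56, 60]  (not all equal)
t=6: [8, 9, 8, 13, 14, 13]  (not all equal)
t=7: [30, 29, 30, 34, 37, 34]  (not all equal)
t=8: [88, 87, 88, 86, 86, 86]  (not all equal)
t=9: [68, 69, 68, 68, 66, 68]  (not all equal)
t=10: [13, 11, 13, 9, 10, 9]  (not all equal)
t=11: [32, 35, 32, 32, 29, 32]  (not all equal)
t=12: [92, 91, 92, 92, 91, 92]  (not all equal)
t=13: [82, 82, 82, 82, 82, 82]  (all equal)

Answer: 13
Key observation: Synchronization is absorbing here: once all sites are equal they stay equal, and step 13 is the first all-equal step.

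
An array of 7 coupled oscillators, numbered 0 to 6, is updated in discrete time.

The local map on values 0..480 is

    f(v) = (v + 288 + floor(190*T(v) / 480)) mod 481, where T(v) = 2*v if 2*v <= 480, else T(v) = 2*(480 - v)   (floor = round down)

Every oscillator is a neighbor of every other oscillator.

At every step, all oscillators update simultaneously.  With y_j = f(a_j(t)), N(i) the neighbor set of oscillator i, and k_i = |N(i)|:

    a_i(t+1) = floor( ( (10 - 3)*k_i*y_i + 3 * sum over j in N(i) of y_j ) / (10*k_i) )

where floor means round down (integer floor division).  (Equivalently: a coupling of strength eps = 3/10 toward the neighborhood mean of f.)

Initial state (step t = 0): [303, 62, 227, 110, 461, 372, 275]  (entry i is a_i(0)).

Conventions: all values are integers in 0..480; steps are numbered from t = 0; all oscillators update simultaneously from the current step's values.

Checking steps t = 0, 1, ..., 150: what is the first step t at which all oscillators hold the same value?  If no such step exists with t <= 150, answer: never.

Simulating step by step:
t=0: [303, 62, 227, 110, 461, 372, 275]  (not all equal)
t=1: [245, 342, 221, 85, 266, 254, 241]  (not all equal)
t=2: [247, 260, 224, 378, 250, 248, 246]  (not all equal)
t=3: [238, 240, 218, 255, 238, 238, 238]  (not all equal)
t=4: [231, 234, 208, 236, 231, 231, 231]  (not all equal)
t=5: [218, 222, 192, 224, 218, 218, 218]  (not all equal)
t=6: [195, 200, 165, 202, 195, 195, 195]  (not all equal)
t=7: [154, 160, 119, 162, 154, 154, 154]  (not all equal)
t=8: [80, 87, 39, 89, 80, 80, 80]  (not all equal)
t=9: [428, 436, 380, 439, 428, 428, 428]  (not all equal)
t=10: [275, 276, 269, 276, 275, 275, 275]  (not all equal)
t=11: [243, 243, 243, 243, 243, 243, 243]  (all equal)

Answer: 11
Key observation: Synchronization is absorbing here: once all oscillators are equal they stay equal, and step 11 is the first all-equal step.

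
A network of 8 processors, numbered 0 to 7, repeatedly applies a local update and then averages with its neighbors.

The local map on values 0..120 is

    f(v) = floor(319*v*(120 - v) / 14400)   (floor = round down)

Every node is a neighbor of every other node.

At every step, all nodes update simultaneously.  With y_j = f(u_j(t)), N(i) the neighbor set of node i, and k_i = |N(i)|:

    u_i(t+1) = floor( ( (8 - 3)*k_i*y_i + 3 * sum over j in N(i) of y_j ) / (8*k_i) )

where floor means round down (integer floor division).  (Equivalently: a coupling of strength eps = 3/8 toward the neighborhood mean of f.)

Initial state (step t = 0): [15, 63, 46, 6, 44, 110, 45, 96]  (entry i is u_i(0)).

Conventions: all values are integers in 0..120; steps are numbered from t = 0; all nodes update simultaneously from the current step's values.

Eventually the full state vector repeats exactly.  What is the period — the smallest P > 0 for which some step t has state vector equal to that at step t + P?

Answer: 2
Key observation: The state at step 4, [74, 74, 74, 74, 74, 74, 74, 74], reappears at step 6 — and no state repeats earlier — so the cycle the system enters has period 2.

Derivation:
t=0: [15, 63, 46, 6, 44, 110, 45, 96]
t=1: [42, 67, 65, 31, 65, 36, 65, 51]
t=2: [72, 76, 76, 66, 76, 69, 76, 75]
t=3: [75, 74, 74, 76, 74, 76, 74, 74]
t=4: [74, 74, 74, 74, 74, 74, 74, 74]
t=5: [75, 75, 75, 75, 75, 75, 75, 75]
t=6: [74, 74, 74, 74, 74, 74, 74, 74]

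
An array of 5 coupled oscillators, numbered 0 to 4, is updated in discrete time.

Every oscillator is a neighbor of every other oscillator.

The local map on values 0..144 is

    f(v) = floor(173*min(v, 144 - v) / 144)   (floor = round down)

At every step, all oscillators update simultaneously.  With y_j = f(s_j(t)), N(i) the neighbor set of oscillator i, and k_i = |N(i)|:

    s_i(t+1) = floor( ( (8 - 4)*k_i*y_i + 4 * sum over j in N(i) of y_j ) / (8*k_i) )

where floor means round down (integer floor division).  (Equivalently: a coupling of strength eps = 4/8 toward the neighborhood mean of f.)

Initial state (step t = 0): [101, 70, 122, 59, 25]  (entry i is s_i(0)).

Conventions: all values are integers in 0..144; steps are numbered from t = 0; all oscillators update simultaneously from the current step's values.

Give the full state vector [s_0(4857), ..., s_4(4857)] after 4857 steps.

Simulating step by step:
t=0: [101, 70, 122, 59, 25]
t=1: [51, 64, 42, 58, 43]
t=2: [61, 66, 57, 64, 57]
t=3: [72, 75, 71, 74, 71]
t=4: [85, 83, 84, 84, 84]
t=5: [71, 72, 71, 71, 71]
t=6: [85, 85, 85, 85, 85]
t=7: [70, 70, 70, 70, 70]
t=8: [84, 84, 84, 84, 84]
t=9: [72, 72, 72, 72, 72]
t=10: [86, 86, 86, 86, 86]
t=11: [69, 69, 69, 69, 69]
t=12: [82, 82, 82, 82, 82]
t=13: [74, 74, 74, 74, 74]
t=14: [84, 84, 84, 84, 84]

Answer: [72, 72, 72, 72, 72]
Key observation: The state at step 8, [84, 84, 84, 84, 84], reappears at step 14: the system is in a cycle of period 6 from step 8 on.  Therefore the state at step 4857 equals the state at step 8 + ((4857 - 8) mod 6) = 9, which is [72, 72, 72, 72, 72].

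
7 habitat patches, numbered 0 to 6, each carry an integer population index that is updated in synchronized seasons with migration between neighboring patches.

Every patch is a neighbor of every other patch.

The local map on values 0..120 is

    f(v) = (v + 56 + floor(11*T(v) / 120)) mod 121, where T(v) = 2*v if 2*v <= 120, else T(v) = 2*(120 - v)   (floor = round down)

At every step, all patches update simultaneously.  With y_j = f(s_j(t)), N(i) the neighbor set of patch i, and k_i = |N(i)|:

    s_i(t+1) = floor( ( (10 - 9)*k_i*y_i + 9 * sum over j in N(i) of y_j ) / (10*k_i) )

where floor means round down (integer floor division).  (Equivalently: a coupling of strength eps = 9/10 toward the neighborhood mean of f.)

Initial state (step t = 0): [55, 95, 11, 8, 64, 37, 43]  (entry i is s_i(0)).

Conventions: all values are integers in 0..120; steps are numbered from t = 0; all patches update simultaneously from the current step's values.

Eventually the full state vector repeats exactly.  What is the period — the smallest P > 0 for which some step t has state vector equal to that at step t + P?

Simulating step by step:
t=0: [55, 95, 11, 8, 64, 37, 43]
t=1: [57, 55, 53, 54, 56, 52, 52]
t=2: [71, 71, 65, 65, 71, 65, 65]
t=3: [11, 11, 11, 11, 11, 11, 11]
t=4: [69, 69, 69, 69, 69, 69, 69]
t=5: [13, 13, 13, 13, 13, 13, 13]
t=6: [71, 71, 71, 71, 71, 71, 71]
t=7: [14, 14, 14, 14, 14, 14, 14]
t=8: [72, 72, 72, 72, 72, 72, 72]
t=9: [15, 15, 15, 15, 15, 15, 15]
t=10: [73, 73, 73, 73, 73, 73, 73]
t=11: [16, 16, 16, 16, 16, 16, 16]
t=12: [74, 74, 74, 74, 74, 74, 74]
t=13: [17, 17, 17, 17, 17, 17, 17]
t=14: [76, 76, 76, 76, 76, 76, 76]
t=15: [19, 19, 19, 19, 19, 19, 19]
t=16: [78, 78, 78, 78, 78, 78, 78]
t=17: [20, 20, 20, 20, 20, 20, 20]
t=18: [79, 79, 79, 79, 79, 79, 79]
t=19: [21, 21, 21, 21, 21, 21, 21]
t=20: [80, 80, 80, 80, 80, 80, 80]
t=21: [22, 22, 22, 22, 22, 22, 22]
t=22: [82, 82, 82, 82, 82, 82, 82]
t=23: [23, 23, 23, 23, 23, 23, 23]
t=24: [83, 83, 83, 83, 83, 83, 83]
t=25: [24, 24, 24, 24, 24, 24, 24]
t=26: [84, 84, 84, 84, 84, 84, 84]
t=27: [25, 25, 25, 25, 25, 25, 25]
t=28: [85, 85, 85, 85, 85, 85, 85]
t=29: [26, 26, 26, 26, 26, 26, 26]
t=30: [86, 86, 86, 86, 86, 86, 86]
t=31: [27, 27, 27, 27, 27, 27, 27]
t=32: [87, 87, 87, 87, 87, 87, 87]
t=33: [28, 28, 28, 28, 28, 28, 28]
t=34: [89, 89, 89, 89, 89, 89, 89]
t=35: [29, 29, 29, 29, 29, 29, 29]
t=36: [90, 90, 90, 90, 90, 90, 90]
t=37: [30, 30, 30, 30, 30, 30, 30]
t=38: [91, 91, 91, 91, 91, 91, 91]
t=39: [31, 31, 31, 31, 31, 31, 31]
t=40: [92, 92, 92, 92, 92, 92, 92]
t=41: [32, 32, 32, 32, 32, 32, 32]
t=42: [93, 93, 93, 93, 93, 93, 93]
t=43: [32, 32, 32, 32, 32, 32, 32]

Answer: 2
Key observation: The state at step 41, [32, 32, 32, 32, 32, 32, 32], reappears at step 43 — and no state repeats earlier — so the cycle the system enters has period 2.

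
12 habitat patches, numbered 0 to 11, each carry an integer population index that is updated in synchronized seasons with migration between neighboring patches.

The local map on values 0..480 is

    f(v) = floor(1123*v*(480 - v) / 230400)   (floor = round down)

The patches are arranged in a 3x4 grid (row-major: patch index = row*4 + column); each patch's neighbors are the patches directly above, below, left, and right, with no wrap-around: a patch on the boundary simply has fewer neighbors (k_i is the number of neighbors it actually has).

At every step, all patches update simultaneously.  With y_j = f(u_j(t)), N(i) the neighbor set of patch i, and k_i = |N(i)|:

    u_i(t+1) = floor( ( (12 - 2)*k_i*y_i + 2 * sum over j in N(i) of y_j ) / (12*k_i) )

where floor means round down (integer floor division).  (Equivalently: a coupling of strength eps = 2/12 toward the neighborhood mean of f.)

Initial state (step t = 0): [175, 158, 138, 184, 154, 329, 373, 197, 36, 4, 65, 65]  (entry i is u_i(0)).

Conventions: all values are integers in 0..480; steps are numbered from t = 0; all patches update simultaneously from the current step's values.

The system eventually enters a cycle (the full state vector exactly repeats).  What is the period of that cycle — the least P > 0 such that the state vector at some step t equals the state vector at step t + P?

Answer: 2
Key observation: The state at step 6, [275, 275, 275, 275, 275, 274, 275, 275, 274, 274, 274, 275], reappears at step 8 — and no state repeats earlier — so the cycle the system enters has period 2.

Derivation:
t=0: [175, 158, 138, 184, 154, 329, 373, 197, 36, 4, 65, 65]
t=1: [257, 246, 230, 262, 235, 230, 198, 258, 85, 32, 127, 142]
t=2: [279, 279, 279, 278, 273, 270, 270, 276, 164, 94, 213, 235]
t=3: [273, 273, 273, 273, 273, 271, 275, 274, 247, 191, 271, 279]
t=4: [275, 275, 274, 275, 275, 275, 274, 274, 278, 270, 275, 273]
t=5: [274, 274, 274, 274, 273, 274, 274, 274, 273, 275, 274, 274]
t=6: [275, 275, 275, 275, 275, 274, 275, 275, 274, 274, 274, 275]
t=7: [274, 274, 274, 274, 274, 274, 274, 274, 274, 275, 274, 274]
t=8: [275, 275, 275, 275, 275, 274, 275, 275, 274, 274, 274, 275]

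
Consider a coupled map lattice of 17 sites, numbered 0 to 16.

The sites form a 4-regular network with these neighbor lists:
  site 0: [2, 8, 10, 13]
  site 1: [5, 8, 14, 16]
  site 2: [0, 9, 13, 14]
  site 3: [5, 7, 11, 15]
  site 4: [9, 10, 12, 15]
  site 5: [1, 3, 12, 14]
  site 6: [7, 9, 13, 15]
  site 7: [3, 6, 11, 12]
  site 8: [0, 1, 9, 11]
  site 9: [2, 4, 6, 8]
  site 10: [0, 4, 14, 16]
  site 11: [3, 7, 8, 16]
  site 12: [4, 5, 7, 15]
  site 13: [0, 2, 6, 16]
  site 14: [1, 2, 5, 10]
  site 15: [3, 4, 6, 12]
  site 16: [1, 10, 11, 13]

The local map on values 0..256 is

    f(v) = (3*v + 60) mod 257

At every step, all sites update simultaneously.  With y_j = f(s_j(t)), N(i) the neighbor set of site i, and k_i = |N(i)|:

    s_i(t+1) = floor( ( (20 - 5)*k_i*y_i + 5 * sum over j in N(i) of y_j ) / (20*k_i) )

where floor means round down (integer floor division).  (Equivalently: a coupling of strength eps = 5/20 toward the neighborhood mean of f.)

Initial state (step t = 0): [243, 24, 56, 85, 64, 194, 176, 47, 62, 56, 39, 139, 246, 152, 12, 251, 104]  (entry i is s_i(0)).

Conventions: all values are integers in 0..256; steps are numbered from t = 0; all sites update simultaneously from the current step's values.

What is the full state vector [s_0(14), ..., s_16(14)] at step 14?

Simulating step by step:
t=0: [243, 24, 56, 85, 64, 194, 176, 47, 62, 56, 39, 139, 246, 152, 12, 251, 104]
t=1: [54, 135, 192, 80, 218, 115, 85, 174, 221, 221, 162, 203, 59, 28, 113, 57, 119]
t=2: [198, 197, 136, 69, 194, 150, 84, 81, 206, 193, 69, 146, 218, 143, 138, 206, 153]
t=3: [143, 142, 202, 51, 127, 225, 76, 66, 163, 128, 38, 194, 186, 199, 200, 147, 42]
t=4: [205, 208, 158, 196, 182, 209, 59, 30, 74, 165, 177, 123, 118, 144, 158, 216, 181]
t=5: [143, 146, 43, 143, 98, 159, 216, 156, 52, 54, 80, 153, 155, 207, 42, 184, 107]
t=6: [212, 215, 192, 182, 96, 59, 176, 38, 205, 210, 72, 40, 22, 171, 170, 106, 121]
t=7: [159, 182, 121, 113, 95, 206, 88, 160, 166, 160, 45, 172, 133, 78, 77, 114, 152]
t=8: [44, 84, 132, 131, 101, 152, 64, 49, 45, 42, 155, 59, 177, 43, 64, 139, 25]
t=9: [181, 77, 200, 188, 110, 37, 239, 202, 188, 186, 51, 223, 91, 190, 205, 204, 132]
t=10: [103, 65, 138, 126, 134, 152, 37, 139, 110, 102, 196, 196, 95, 114, 156, 138, 185]
t=11: [123, 206, 186, 171, 188, 35, 171, 200, 137, 127, 127, 140, 106, 146, 48, 203, 117]
t=12: [175, 169, 128, 87, 122, 158, 89, 138, 206, 168, 178, 203, 126, 211, 191, 138, 166]
t=13: [91, 61, 166, 86, 159, 41, 93, 192, 143, 74, 85, 146, 174, 157, 110, 193, 62]
t=14: [78, 231, 48, 87, 34, 168, 79, 119, 210, 42, 73, 222, 79, 40, 132, 108, 219]

Answer: [78, 231, 48, 87, 34, 168, 79, 119, 210, 42, 73, 222, 79, 40, 132, 108, 219]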